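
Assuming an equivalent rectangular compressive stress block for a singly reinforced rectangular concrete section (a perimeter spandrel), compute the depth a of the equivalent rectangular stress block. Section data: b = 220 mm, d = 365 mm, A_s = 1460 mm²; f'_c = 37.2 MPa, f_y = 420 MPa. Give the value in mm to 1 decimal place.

a ≈ 88.1 mm

T = A_s f_y = 1460 × 420 = 613200 N = 613.2 kN.
Setting C = 0.85 f'_c a b equal to T: a = 613200/(0.85 × 37.2 × 220) = 88.1 mm.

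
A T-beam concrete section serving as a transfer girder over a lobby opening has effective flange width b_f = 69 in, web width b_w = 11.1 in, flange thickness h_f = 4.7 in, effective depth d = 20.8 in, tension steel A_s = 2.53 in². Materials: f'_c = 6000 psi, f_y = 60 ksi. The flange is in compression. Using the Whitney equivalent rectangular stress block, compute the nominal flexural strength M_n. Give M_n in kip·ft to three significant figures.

M_n ≈ 260 kip·ft

Tension: T = A_s f_y = 2.53 × 60 = 151.8 kips.
Try a within the flange: a = T/(0.85 f'_c b_f) = 151.8/(0.85 × 6 × 69) = 0.431 in.
Since a = 0.431 ≤ h_f = 4.7 in, the stress block lies entirely in the flange; analyse as a rectangular beam of width b_f.
M_n = T(d − a/2) = 151.8 × (20.8 − 0.2155) = 3124.7 kip·in.
M_n = 3124.7/12 = 260.39 kip·ft.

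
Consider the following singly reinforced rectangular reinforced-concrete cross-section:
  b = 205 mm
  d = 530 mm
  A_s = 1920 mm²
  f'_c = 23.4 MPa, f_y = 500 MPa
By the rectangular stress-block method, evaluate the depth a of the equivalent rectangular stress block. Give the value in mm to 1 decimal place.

a ≈ 235.4 mm

T = A_s f_y = 1920 × 500 = 960000 N = 960 kN.
Setting C = 0.85 f'_c a b equal to T: a = 960000/(0.85 × 23.4 × 205) = 235.4 mm.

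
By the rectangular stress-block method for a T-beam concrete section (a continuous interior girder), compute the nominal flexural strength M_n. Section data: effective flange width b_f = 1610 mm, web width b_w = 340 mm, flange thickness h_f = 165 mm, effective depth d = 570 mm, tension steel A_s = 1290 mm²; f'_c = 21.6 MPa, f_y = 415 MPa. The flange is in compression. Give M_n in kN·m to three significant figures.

Tension: T = A_s f_y = 1290 × 415 = 535350 N.
Try a within the flange: a = T/(0.85 f'_c b_f) = 535350/(0.85 × 21.6 × 1610) = 18.11 mm.
Since a = 18.11 ≤ h_f = 165 mm, the stress block lies entirely in the flange; analyse as a rectangular beam of width b_f.
M_n = T(d − a/2) = 535350 × (570 − 9.055) = 300.30 × 10⁶ N·mm.
M_n = 300.30 kN·m.

M_n ≈ 300 kN·m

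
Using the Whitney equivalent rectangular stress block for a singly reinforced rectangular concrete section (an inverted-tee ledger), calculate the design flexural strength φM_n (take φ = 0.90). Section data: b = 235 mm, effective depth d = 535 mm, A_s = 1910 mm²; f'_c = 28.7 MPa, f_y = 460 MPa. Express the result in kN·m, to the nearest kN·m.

T = A_s f_y = 1910 × 460 = 878600 N = 878.6 kN.
From C = T: a = T/(0.85 f'_c b) = 878600/(0.85 × 28.7 × 235) = 153.26 mm.
M_n = T(d − a/2) = 878.6 kN × (535 − 76.63) mm = 402.72 kN·m.
φM_n = 0.90 × 402.72 = 362.45 kN·m.

φM_n ≈ 362 kN·m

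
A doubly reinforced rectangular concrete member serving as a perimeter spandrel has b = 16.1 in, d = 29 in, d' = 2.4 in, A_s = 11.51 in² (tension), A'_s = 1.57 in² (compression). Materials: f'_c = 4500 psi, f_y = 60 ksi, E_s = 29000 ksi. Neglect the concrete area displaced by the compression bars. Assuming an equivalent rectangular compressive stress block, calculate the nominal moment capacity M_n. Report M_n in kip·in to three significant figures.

Assume both steels yield.
a = (A_s − A'_s) f_y/(0.85 f'_c b) = (11.51 − 1.57) × 60/(0.85 × 4.5 × 16.1) = 9.685 in.
c = a/β₁ = 9.685/0.825 = 11.739 in; ε'_s = 0.003(c − d')/c = 0.0024 ≥ ε_y = 0.0021, so the compression steel yields.
M_n = (A_s − A'_s) f_y (d − a/2) + A'_s f_y (d − d') = 596.4 × (29 − 4.8425) + 94.2 × (29 − 2.4) = 14407.5 + 2505.7 = 16913.2 kip·in.

M_n ≈ 16900 kip·in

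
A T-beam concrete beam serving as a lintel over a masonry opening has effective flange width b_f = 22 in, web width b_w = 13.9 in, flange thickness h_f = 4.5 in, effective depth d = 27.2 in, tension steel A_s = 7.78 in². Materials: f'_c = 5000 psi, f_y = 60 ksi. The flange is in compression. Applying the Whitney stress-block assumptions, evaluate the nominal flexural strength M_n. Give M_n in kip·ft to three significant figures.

M_n ≈ 960 kip·ft

Tension: T = A_s f_y = 7.78 × 60 = 466.8 kips.
Try a within the flange: a = T/(0.85 f'_c b_f) = 466.8/(0.85 × 5 × 22) = 4.993 in.
a = 4.993 > h_f = 4.5 in: the block extends into the web. Split into flange-overhang and web parts.
C_f = 0.85 f'_c (b_f − b_w) h_f = 0.85 × 5 × (22 − 13.9) × 4.5 = 154.9 kips.
Remaining web compression depth: a_w = (T − C_f)/(0.85 f'_c b_w) = (466.8 − 154.9)/(0.85 × 5 × 13.9) = 5.280 in.
M_n = C_f(d − h_f/2) + (T − C_f)(d − a_w/2) = 154.9 × (27.2 − 2.25) + 311.9 × (27.2 − 2.64) = 3864.8 + 7660.3 = 11525.1 kip·in.
M_n = 11525.1/12 = 960.43 kip·ft.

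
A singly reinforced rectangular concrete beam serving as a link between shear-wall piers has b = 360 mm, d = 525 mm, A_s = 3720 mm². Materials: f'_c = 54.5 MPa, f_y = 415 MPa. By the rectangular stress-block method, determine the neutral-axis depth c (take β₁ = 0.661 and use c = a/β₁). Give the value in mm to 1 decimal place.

T = A_s f_y = 3720 × 415 = 1543800 N = 1543.8 kN.
Setting C = 0.85 f'_c a b equal to T: a = 1543800/(0.85 × 54.5 × 360) = 92.571 mm.
With β₁ = 0.661, c = a/β₁ = 92.571/0.661 = 140.0 mm.

c ≈ 140.0 mm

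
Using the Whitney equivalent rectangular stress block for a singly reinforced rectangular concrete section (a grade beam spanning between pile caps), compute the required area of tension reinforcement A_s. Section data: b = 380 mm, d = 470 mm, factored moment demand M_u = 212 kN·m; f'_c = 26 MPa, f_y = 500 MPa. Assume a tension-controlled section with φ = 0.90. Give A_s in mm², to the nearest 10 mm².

M_n = M_u/φ = 212/0.90 = 235.556 kN·m.
With M_n = 0.85 f'_c a b (d − a/2), solve the quadratic for a:
a = d − √(d² − 2M_n/(0.85 f'_c b)) = 470 − √(470² − 2 × 235.556×10⁶/(0.85 × 26 × 380)) = 64.04 mm.
A_s = 0.85 f'_c a b / f_y = 0.85 × 26 × 64.04 × 380 / 500 = 1075.6 mm².

A_s ≈ 1080 mm²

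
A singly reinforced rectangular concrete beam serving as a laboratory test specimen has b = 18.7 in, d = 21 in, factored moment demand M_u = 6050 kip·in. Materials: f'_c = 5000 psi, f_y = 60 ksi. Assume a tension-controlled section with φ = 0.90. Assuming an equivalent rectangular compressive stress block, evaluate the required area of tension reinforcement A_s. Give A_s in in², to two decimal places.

M_n = M_u/φ = 6050/0.90 = 6722.22 kip·in.
From M_n = 0.85 f'_c a b (d − a/2):
a = d − √(d² − 2M_n/(0.85 f'_c b)) = 21 − √(21² − 2 × 6722.22/(0.85 × 5 × 18.7)) = 4.513 in.
A_s = 0.85 f'_c a b / f_y = 0.85 × 5 × 4.513 × 18.7 / 60 = 5.978 in².

A_s ≈ 5.98 in²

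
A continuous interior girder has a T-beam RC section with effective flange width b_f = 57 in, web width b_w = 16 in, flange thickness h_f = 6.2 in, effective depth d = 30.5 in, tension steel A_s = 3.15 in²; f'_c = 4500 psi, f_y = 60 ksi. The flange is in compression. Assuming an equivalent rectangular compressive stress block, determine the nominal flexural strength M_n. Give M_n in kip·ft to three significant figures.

Tension: T = A_s f_y = 3.15 × 60 = 189 kips.
Try a within the flange: a = T/(0.85 f'_c b_f) = 189/(0.85 × 4.5 × 57) = 0.867 in.
Since a = 0.867 ≤ h_f = 6.2 in, the stress block lies entirely in the flange; analyse as a rectangular beam of width b_f.
M_n = T(d − a/2) = 189 × (30.5 − 0.4335) = 5682.6 kip·in.
M_n = 5682.6/12 = 473.55 kip·ft.

M_n ≈ 474 kip·ft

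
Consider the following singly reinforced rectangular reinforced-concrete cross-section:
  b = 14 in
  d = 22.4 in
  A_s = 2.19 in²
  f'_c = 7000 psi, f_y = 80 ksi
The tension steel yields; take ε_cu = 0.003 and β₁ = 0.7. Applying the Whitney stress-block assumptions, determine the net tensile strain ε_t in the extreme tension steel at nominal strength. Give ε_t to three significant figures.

a = A_s f_y/(0.85 f'_c b) = 2.103 in.
β₁ = 0.7, so c = a/β₁ = 2.103/0.7 = 3.004 in.
From the linear strain diagram with ε_cu = 0.003: ε_t = 0.003 (d − c)/c = 0.003 × (22.4 − 3.004)/3.004 = 0.0194.
Since ε_t ≥ 0.005, the section is tension-controlled.

ε_t ≈ 0.0194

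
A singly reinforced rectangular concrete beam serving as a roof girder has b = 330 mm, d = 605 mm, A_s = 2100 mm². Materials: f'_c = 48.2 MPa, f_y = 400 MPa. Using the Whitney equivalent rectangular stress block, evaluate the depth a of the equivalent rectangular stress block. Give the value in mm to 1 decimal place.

a ≈ 62.1 mm

T = A_s f_y = 2100 × 400 = 840000 N = 840 kN.
Setting C = 0.85 f'_c a b equal to T: a = 840000/(0.85 × 48.2 × 330) = 62.1 mm.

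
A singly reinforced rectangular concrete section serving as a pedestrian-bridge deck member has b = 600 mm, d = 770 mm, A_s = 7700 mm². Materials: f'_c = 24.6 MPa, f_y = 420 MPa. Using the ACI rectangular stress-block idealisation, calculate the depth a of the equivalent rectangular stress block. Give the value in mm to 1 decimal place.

T = A_s f_y = 7700 × 420 = 3234000 N = 3234 kN.
Setting C = 0.85 f'_c a b equal to T: a = 3234000/(0.85 × 24.6 × 600) = 257.8 mm.

a ≈ 257.8 mm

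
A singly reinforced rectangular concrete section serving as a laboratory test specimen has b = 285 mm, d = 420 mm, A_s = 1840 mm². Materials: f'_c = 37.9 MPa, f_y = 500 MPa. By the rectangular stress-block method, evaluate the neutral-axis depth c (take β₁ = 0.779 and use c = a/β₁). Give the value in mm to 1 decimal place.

c ≈ 128.6 mm

T = A_s f_y = 1840 × 500 = 920000 N = 920 kN.
Setting C = 0.85 f'_c a b equal to T: a = 920000/(0.85 × 37.9 × 285) = 100.204 mm.
With β₁ = 0.779, c = a/β₁ = 100.204/0.779 = 128.6 mm.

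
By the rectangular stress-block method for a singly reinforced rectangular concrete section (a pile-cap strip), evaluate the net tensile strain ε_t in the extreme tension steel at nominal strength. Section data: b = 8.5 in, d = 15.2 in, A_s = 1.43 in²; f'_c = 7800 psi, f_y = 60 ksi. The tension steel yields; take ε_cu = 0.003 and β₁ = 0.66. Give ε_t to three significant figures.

a = A_s f_y/(0.85 f'_c b) = 1.522 in.
β₁ = 0.66, so c = a/β₁ = 1.522/0.66 = 2.306 in.
From the linear strain diagram with ε_cu = 0.003: ε_t = 0.003 (d − c)/c = 0.003 × (15.2 − 2.306)/2.306 = 0.0168.
Since ε_t ≥ 0.005, the section is tension-controlled.

ε_t ≈ 0.0168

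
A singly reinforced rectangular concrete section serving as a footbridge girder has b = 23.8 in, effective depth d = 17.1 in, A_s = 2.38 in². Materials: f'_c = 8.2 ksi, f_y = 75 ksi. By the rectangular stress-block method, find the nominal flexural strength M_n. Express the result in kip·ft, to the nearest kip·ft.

T = A_s f_y = 2.38 × 75 = 178.5 kips.
a = T/(0.85 f'_c b) = 178.5/(0.85 × 8.2 × 23.8) = 1.076 in.
M_n = T(d − a/2) = 178.5 × (17.1 − 0.538) = 2956.3 kip·in = 2956.3/12 = 246.36 kip·ft.

M_n ≈ 246 kip·ft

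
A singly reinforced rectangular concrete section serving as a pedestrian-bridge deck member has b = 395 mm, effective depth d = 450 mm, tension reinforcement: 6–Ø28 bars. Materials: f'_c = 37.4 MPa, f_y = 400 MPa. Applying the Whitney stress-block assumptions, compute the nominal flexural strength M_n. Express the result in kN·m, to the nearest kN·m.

A_s = 6 × 616 = 3696 mm².
T = A_s f_y = 3696 × 400 = 1478400 N = 1478.4 kN.
From C = T: a = T/(0.85 f'_c b) = 1478400/(0.85 × 37.4 × 395) = 117.73 mm.
M_n = T(d − a/2) = 1478.4 kN × (450 − 58.865) mm = 578.25 kN·m.

M_n ≈ 578 kN·m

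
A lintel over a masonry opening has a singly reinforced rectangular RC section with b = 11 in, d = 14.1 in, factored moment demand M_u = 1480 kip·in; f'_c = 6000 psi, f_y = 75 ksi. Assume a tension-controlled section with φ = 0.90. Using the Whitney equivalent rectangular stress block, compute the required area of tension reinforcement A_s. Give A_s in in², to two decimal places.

M_n = M_u/φ = 1480/0.90 = 1644.44 kip·in.
From M_n = 0.85 f'_c a b (d − a/2):
a = d − √(d² − 2M_n/(0.85 f'_c b)) = 14.1 − √(14.1² − 2 × 1644.44/(0.85 × 6 × 11)) = 2.260 in.
A_s = 0.85 f'_c a b / f_y = 0.85 × 6 × 2.260 × 11 / 75 = 1.690 in².

A_s ≈ 1.69 in²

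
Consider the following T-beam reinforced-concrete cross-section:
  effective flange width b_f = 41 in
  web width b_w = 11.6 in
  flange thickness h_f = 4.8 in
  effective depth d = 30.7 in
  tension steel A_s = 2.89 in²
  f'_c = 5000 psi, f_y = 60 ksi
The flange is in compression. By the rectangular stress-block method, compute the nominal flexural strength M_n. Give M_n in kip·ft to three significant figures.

M_n ≈ 436 kip·ft

Tension: T = A_s f_y = 2.89 × 60 = 173.4 kips.
Try a within the flange: a = T/(0.85 f'_c b_f) = 173.4/(0.85 × 5 × 41) = 0.995 in.
Since a = 0.995 ≤ h_f = 4.8 in, the stress block lies entirely in the flange; analyse as a rectangular beam of width b_f.
M_n = T(d − a/2) = 173.4 × (30.7 − 0.4975) = 5237.1 kip·in.
M_n = 5237.1/12 = 436.43 kip·ft.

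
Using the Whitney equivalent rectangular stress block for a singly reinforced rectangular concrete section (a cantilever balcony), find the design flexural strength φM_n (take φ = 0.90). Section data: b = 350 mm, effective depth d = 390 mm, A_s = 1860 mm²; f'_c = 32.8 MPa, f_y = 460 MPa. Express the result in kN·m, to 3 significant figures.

T = A_s f_y = 1860 × 460 = 855600 N = 855.6 kN.
From C = T: a = T/(0.85 f'_c b) = 855600/(0.85 × 32.8 × 350) = 87.68 mm.
M_n = T(d − a/2) = 855.6 kN × (390 − 43.84) mm = 296.17 kN·m.
φM_n = 0.90 × 296.17 = 266.55 kN·m.

φM_n ≈ 267 kN·m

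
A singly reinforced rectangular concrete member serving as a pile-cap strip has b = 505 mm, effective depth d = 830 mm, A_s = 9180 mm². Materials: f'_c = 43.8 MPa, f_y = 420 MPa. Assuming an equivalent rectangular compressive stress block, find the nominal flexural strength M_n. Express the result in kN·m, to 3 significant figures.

T = A_s f_y = 9180 × 420 = 3855600 N = 3855.6 kN.
From C = T: a = T/(0.85 f'_c b) = 3855600/(0.85 × 43.8 × 505) = 205.07 mm.
M_n = T(d − a/2) = 3855.6 kN × (830 − 102.535) mm = 2804.81 kN·m.

M_n ≈ 2800 kN·m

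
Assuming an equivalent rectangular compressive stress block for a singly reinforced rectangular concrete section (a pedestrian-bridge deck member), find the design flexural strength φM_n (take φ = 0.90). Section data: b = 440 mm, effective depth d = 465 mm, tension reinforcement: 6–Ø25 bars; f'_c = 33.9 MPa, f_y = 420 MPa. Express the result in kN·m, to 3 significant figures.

φM_n ≈ 463 kN·m

A_s = 6 × 491 = 2946 mm².
T = A_s f_y = 2946 × 420 = 1237320 N = 1237.32 kN.
From C = T: a = T/(0.85 f'_c b) = 1237320/(0.85 × 33.9 × 440) = 97.59 mm.
M_n = T(d − a/2) = 1237.32 kN × (465 − 48.795) mm = 514.98 kN·m.
φM_n = 0.90 × 514.98 = 463.48 kN·m.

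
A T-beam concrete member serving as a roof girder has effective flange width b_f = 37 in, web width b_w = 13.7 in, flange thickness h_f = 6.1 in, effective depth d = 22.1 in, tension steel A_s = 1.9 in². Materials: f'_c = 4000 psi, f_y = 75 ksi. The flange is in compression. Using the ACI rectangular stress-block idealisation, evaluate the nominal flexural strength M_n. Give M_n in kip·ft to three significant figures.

Tension: T = A_s f_y = 1.9 × 75 = 142.5 kips.
Try a within the flange: a = T/(0.85 f'_c b_f) = 142.5/(0.85 × 4 × 37) = 1.133 in.
Since a = 1.133 ≤ h_f = 6.1 in, the stress block lies entirely in the flange; analyse as a rectangular beam of width b_f.
M_n = T(d − a/2) = 142.5 × (22.1 − 0.5665) = 3068.5 kip·in.
M_n = 3068.5/12 = 255.71 kip·ft.

M_n ≈ 256 kip·ft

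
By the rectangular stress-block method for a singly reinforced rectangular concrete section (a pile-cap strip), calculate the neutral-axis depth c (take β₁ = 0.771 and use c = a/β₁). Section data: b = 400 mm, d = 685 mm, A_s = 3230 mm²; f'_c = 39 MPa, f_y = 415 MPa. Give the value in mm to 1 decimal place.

c ≈ 131.1 mm

T = A_s f_y = 3230 × 415 = 1340450 N = 1340.45 kN.
Setting C = 0.85 f'_c a b equal to T: a = 1340450/(0.85 × 39 × 400) = 101.090 mm.
With β₁ = 0.771, c = a/β₁ = 101.090/0.771 = 131.1 mm.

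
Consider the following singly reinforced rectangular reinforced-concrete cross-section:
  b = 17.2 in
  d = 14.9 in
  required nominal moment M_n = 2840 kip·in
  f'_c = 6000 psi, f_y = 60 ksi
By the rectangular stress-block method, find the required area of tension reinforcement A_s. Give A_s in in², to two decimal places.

A_s ≈ 3.45 in²

From M_n = 0.85 f'_c a b (d − a/2):
a = d − √(d² − 2M_n/(0.85 f'_c b)) = 14.9 − √(14.9² − 2 × 2840/(0.85 × 6 × 17.2)) = 2.360 in.
A_s = 0.85 f'_c a b / f_y = 0.85 × 6 × 2.360 × 17.2 / 60 = 3.450 in².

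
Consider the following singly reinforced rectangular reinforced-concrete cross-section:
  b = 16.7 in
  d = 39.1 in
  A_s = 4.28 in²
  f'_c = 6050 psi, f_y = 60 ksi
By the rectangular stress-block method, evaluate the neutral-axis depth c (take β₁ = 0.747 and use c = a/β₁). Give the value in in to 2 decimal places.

T = A_s f_y = 4.28 × 60 = 256.8 kips.
a = T/(0.85 f'_c b) = 256.8/(0.85 × 6.05 × 16.7) = 2.9902 in.
With β₁ = 0.747, c = a/β₁ = 2.9902/0.747 = 4.00 in.

c ≈ 4.00 in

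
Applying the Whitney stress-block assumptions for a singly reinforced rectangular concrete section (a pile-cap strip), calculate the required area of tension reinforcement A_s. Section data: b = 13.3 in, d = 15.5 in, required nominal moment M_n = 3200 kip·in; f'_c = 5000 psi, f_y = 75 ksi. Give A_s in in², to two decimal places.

From M_n = 0.85 f'_c a b (d − a/2):
a = d − √(d² − 2M_n/(0.85 f'_c b)) = 15.5 − √(15.5² − 2 × 3200/(0.85 × 5 × 13.3)) = 4.229 in.
A_s = 0.85 f'_c a b / f_y = 0.85 × 5 × 4.229 × 13.3 / 75 = 3.187 in².

A_s ≈ 3.19 in²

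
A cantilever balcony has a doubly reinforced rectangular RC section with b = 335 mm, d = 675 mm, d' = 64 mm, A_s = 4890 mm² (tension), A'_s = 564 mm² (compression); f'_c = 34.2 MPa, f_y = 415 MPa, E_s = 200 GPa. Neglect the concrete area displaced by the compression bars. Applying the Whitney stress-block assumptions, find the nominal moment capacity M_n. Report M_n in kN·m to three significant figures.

M_n ≈ 1190 kN·m

Assume both tension and compression steel yield.
Net tension couple steel: A_s − A'_s = 4326 mm².
a = (A_s − A'_s) f_y / (0.85 f'_c b) = 1795290/(0.85 × 34.2 × 335) = 184.35 mm.
c = a/β₁ = 184.35/0.806 = 228.72 mm; ε'_s = 0.003(c − d')/c = 0.0022 ≥ f_y/E_s = 0.0021, so compression steel does yield.
M_n = (A_s − A'_s) f_y (d − a/2) + A'_s f_y (d − d') = [1795290 × (675 − 92.175) + 234060 × (675 − 64)] × 10⁻⁶ = 1046.34 + 143.01 = 1189.35 kN·m.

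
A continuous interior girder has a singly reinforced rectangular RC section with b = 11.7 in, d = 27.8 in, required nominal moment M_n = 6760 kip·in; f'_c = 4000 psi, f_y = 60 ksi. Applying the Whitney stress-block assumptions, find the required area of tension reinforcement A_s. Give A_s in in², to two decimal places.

From M_n = 0.85 f'_c a b (d − a/2):
a = d − √(d² − 2M_n/(0.85 f'_c b)) = 27.8 − √(27.8² − 2 × 6760/(0.85 × 4 × 11.7)) = 6.992 in.
A_s = 0.85 f'_c a b / f_y = 0.85 × 4 × 6.992 × 11.7 / 60 = 4.636 in².

A_s ≈ 4.64 in²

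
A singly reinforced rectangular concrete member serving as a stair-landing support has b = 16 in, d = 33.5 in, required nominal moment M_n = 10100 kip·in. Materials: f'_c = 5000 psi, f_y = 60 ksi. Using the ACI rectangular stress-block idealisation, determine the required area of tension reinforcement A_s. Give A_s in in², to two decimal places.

From M_n = 0.85 f'_c a b (d − a/2):
a = d − √(d² − 2M_n/(0.85 f'_c b)) = 33.5 − √(33.5² − 2 × 10100/(0.85 × 5 × 16)) = 4.774 in.
A_s = 0.85 f'_c a b / f_y = 0.85 × 5 × 4.774 × 16 / 60 = 5.411 in².

A_s ≈ 5.41 in²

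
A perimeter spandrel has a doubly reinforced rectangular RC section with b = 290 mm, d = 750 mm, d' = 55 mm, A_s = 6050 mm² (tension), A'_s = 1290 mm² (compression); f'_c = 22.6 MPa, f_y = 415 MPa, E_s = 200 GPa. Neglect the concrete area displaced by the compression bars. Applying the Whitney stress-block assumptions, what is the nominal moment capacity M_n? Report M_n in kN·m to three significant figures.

M_n ≈ 1500 kN·m

Assume both tension and compression steel yield.
Net tension couple steel: A_s − A'_s = 4760 mm².
a = (A_s − A'_s) f_y / (0.85 f'_c b) = 1975400/(0.85 × 22.6 × 290) = 354.59 mm.
c = a/β₁ = 354.59/0.85 = 417.16 mm; ε'_s = 0.003(c − d')/c = 0.0026 ≥ f_y/E_s = 0.0021, so compression steel does yield.
M_n = (A_s − A'_s) f_y (d − a/2) + A'_s f_y (d − d') = [1975400 × (750 − 177.295) + 535350 × (750 − 55)] × 10⁻⁶ = 1131.32 + 372.07 = 1503.39 kN·m.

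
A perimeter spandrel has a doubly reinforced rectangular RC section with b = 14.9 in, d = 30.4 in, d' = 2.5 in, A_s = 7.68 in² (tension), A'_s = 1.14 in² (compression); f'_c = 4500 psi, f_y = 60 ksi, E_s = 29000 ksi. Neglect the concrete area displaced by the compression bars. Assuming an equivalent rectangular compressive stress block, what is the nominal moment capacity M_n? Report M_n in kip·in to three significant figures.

M_n ≈ 12500 kip·in

Assume both steels yield.
a = (A_s − A'_s) f_y/(0.85 f'_c b) = (7.68 − 1.14) × 60/(0.85 × 4.5 × 14.9) = 6.885 in.
c = a/β₁ = 6.885/0.825 = 8.345 in; ε'_s = 0.003(c − d')/c = 0.0021 ≥ ε_y = 0.0021, so the compression steel yields.
M_n = (A_s − A'_s) f_y (d − a/2) + A'_s f_y (d − d') = 392.4 × (30.4 − 3.4425) + 68.4 × (30.4 − 2.5) = 10578.1 + 1908.4 = 12486.5 kip·in.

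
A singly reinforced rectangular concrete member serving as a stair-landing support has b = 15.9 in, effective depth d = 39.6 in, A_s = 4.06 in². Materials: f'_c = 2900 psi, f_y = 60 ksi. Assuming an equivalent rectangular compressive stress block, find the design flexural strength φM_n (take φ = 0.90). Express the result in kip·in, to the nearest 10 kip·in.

φM_n ≈ 8000 kip·in

T = A_s f_y = 4.06 × 60 = 243.6 kips.
a = T/(0.85 f'_c b) = 243.6/(0.85 × 2.9 × 15.9) = 6.215 in.
M_n = T(d − a/2) = 243.6 × (39.6 − 3.1075) = 8889.6 kip·in.
φM_n = 0.90 × 8889.6 = 8000.6 kip·in.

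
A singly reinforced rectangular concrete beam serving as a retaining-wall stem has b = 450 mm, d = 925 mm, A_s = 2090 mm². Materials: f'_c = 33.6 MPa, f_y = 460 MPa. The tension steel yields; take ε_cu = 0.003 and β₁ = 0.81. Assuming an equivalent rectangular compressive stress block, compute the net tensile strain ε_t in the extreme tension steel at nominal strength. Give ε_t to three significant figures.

ε_t ≈ 0.0270

a = A_s f_y/(0.85 f'_c b) = 74.81 mm.
β₁ = 0.81, so c = a/β₁ = 74.81/0.81 = 92.36 mm.
From the linear strain diagram with ε_cu = 0.003: ε_t = 0.003 (d − c)/c = 0.003 × (925 − 92.36)/92.36 = 0.0270.
Since ε_t ≥ 0.005, the section is tension-controlled.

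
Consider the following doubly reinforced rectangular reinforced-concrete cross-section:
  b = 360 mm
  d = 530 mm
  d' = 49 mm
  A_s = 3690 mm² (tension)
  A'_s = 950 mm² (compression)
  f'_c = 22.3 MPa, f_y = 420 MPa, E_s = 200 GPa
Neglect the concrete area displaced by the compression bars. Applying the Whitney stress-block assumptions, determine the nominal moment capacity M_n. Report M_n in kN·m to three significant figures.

M_n ≈ 705 kN·m

Assume both tension and compression steel yield.
Net tension couple steel: A_s − A'_s = 2740 mm².
a = (A_s − A'_s) f_y / (0.85 f'_c b) = 1150800/(0.85 × 22.3 × 360) = 168.65 mm.
c = a/β₁ = 168.65/0.85 = 198.41 mm; ε'_s = 0.003(c − d')/c = 0.0023 ≥ f_y/E_s = 0.0021, so compression steel does yield.
M_n = (A_s − A'_s) f_y (d − a/2) + A'_s f_y (d − d') = [1150800 × (530 − 84.325) + 399000 × (530 − 49)] × 10⁻⁶ = 512.88 + 191.92 = 704.80 kN·m.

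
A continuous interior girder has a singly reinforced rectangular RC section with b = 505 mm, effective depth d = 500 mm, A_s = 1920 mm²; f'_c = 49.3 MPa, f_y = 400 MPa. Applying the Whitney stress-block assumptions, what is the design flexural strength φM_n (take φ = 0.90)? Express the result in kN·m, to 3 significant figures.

φM_n ≈ 333 kN·m

T = A_s f_y = 1920 × 400 = 768000 N = 768 kN.
From C = T: a = T/(0.85 f'_c b) = 768000/(0.85 × 49.3 × 505) = 36.29 mm.
M_n = T(d − a/2) = 768 kN × (500 − 18.145) mm = 370.06 kN·m.
φM_n = 0.90 × 370.06 = 333.05 kN·m.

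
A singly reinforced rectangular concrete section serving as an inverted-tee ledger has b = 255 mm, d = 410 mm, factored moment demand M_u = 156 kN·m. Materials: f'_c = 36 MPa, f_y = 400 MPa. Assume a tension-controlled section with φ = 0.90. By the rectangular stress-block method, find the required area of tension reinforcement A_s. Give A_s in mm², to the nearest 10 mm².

M_n = M_u/φ = 156/0.90 = 173.333 kN·m.
With M_n = 0.85 f'_c a b (d − a/2), solve the quadratic for a:
a = d − √(d² − 2M_n/(0.85 f'_c b)) = 410 − √(410² − 2 × 173.333×10⁶/(0.85 × 36 × 255)) = 58.33 mm.
A_s = 0.85 f'_c a b / f_y = 0.85 × 36 × 58.33 × 255 / 400 = 1137.9 mm².

A_s ≈ 1140 mm²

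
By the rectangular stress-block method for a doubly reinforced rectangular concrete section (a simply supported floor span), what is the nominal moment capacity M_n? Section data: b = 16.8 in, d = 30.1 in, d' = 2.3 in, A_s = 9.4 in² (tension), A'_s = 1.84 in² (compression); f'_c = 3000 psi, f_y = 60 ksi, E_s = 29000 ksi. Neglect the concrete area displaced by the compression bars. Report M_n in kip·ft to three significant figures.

M_n ≈ 1190 kip·ft

Assume both steels yield.
a = (A_s − A'_s) f_y/(0.85 f'_c b) = (9.4 − 1.84) × 60/(0.85 × 3 × 16.8) = 10.588 in.
c = a/β₁ = 10.588/0.85 = 12.456 in; ε'_s = 0.003(c − d')/c = 0.0024 ≥ ε_y = 0.0021, so the compression steel yields.
M_n = (A_s − A'_s) f_y (d − a/2) + A'_s f_y (d − d') = 453.6 × (30.1 − 5.294) + 110.4 × (30.1 − 2.3) = 11252.0 + 3069.1 = 14321.1 kip·in = 14321.1/12 = 1193.43 kip·ft.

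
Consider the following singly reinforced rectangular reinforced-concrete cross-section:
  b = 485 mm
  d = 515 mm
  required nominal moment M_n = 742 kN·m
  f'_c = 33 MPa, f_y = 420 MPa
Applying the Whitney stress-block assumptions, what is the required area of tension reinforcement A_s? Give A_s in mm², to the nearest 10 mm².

With M_n = 0.85 f'_c a b (d − a/2), solve the quadratic for a:
a = d − √(d² − 2M_n/(0.85 f'_c b)) = 515 − √(515² − 2 × 742×10⁶/(0.85 × 33 × 485)) = 119.85 mm.
A_s = 0.85 f'_c a b / f_y = 0.85 × 33 × 119.85 × 485 / 420 = 3882.1 mm².

A_s ≈ 3880 mm²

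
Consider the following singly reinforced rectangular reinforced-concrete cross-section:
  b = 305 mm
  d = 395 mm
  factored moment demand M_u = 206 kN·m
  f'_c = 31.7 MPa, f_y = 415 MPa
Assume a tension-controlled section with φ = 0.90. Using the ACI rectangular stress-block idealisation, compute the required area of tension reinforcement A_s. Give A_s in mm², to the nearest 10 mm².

A_s ≈ 1550 mm²

M_n = M_u/φ = 206/0.90 = 228.889 kN·m.
With M_n = 0.85 f'_c a b (d − a/2), solve the quadratic for a:
a = d − √(d² − 2M_n/(0.85 f'_c b)) = 395 − √(395² − 2 × 228.889×10⁶/(0.85 × 31.7 × 305)) = 78.26 mm.
A_s = 0.85 f'_c a b / f_y = 0.85 × 31.7 × 78.26 × 305 / 415 = 1549.8 mm².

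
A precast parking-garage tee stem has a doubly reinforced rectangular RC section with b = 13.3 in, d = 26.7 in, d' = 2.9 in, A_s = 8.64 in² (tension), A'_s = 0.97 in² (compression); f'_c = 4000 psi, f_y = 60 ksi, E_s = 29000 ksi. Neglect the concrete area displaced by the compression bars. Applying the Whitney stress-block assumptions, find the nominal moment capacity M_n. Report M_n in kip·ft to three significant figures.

Assume both steels yield.
a = (A_s − A'_s) f_y/(0.85 f'_c b) = (8.64 − 0.97) × 60/(0.85 × 4 × 13.3) = 10.177 in.
c = a/β₁ = 10.177/0.85 = 11.973 in; ε'_s = 0.003(c − d')/c = 0.0023 ≥ ε_y = 0.0021, so the compression steel yields.
M_n = (A_s − A'_s) f_y (d − a/2) + A'_s f_y (d − d') = 460.2 × (26.7 − 5.0885) + 58.2 × (26.7 − 2.9) = 9945.6 + 1385.2 = 11330.8 kip·in = 11330.8/12 = 944.23 kip·ft.

M_n ≈ 944 kip·ft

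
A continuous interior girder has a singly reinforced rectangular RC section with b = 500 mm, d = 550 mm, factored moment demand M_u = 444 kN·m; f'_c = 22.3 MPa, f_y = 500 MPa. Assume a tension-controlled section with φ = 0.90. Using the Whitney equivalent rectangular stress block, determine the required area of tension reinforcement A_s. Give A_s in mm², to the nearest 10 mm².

M_n = M_u/φ = 444/0.90 = 493.333 kN·m.
With M_n = 0.85 f'_c a b (d − a/2), solve the quadratic for a:
a = d − √(d² − 2M_n/(0.85 f'_c b)) = 550 − √(550² − 2 × 493.333×10⁶/(0.85 × 22.3 × 500)) = 104.59 mm.
A_s = 0.85 f'_c a b / f_y = 0.85 × 22.3 × 104.59 × 500 / 500 = 1982.5 mm².

A_s ≈ 1980 mm²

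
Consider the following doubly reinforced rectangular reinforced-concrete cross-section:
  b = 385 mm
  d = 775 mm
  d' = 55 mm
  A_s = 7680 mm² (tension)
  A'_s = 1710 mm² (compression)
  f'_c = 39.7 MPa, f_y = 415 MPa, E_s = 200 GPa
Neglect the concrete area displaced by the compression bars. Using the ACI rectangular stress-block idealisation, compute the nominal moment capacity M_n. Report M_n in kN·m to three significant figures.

Assume both tension and compression steel yield.
Net tension couple steel: A_s − A'_s = 5970 mm².
a = (A_s − A'_s) f_y / (0.85 f'_c b) = 2477550/(0.85 × 39.7 × 385) = 190.70 mm.
c = a/β₁ = 190.70/0.766 = 248.96 mm; ε'_s = 0.003(c − d')/c = 0.0023 ≥ f_y/E_s = 0.0021, so compression steel does yield.
M_n = (A_s − A'_s) f_y (d − a/2) + A'_s f_y (d − d') = [2477550 × (775 − 95.35) + 709650 × (775 − 55)] × 10⁻⁶ = 1683.87 + 510.95 = 2194.82 kN·m.

M_n ≈ 2190 kN·m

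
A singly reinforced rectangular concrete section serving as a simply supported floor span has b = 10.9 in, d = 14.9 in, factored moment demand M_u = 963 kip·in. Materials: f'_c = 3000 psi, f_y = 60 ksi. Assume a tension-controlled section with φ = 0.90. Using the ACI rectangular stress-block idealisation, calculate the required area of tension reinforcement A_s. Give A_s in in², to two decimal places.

A_s ≈ 1.32 in²

M_n = M_u/φ = 963/0.90 = 1070 kip·in.
From M_n = 0.85 f'_c a b (d − a/2):
a = d − √(d² − 2M_n/(0.85 f'_c b)) = 14.9 − √(14.9² − 2 × 1070/(0.85 × 3 × 10.9)) = 2.858 in.
A_s = 0.85 f'_c a b / f_y = 0.85 × 3 × 2.858 × 10.9 / 60 = 1.324 in².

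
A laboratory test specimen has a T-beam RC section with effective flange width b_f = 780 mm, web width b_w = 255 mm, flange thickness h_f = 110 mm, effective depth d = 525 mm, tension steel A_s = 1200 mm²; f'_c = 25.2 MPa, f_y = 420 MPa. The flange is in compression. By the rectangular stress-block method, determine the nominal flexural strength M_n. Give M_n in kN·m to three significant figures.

M_n ≈ 257 kN·m

Tension: T = A_s f_y = 1200 × 420 = 504000 N.
Try a within the flange: a = T/(0.85 f'_c b_f) = 504000/(0.85 × 25.2 × 780) = 30.17 mm.
Since a = 30.17 ≤ h_f = 110 mm, the stress block lies entirely in the flange; analyse as a rectangular beam of width b_f.
M_n = T(d − a/2) = 504000 × (525 − 15.085) = 257.00 × 10⁶ N·mm.
M_n = 257.00 kN·m.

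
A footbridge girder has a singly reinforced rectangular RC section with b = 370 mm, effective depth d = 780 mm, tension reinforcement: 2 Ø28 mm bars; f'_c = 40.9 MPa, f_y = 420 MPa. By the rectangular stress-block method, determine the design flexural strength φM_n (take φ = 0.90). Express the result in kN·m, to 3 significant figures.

A_s = 2 × 616 = 1232 mm².
T = A_s f_y = 1232 × 420 = 517440 N = 517.44 kN.
From C = T: a = T/(0.85 f'_c b) = 517440/(0.85 × 40.9 × 370) = 40.23 mm.
M_n = T(d − a/2) = 517.44 kN × (780 − 20.115) mm = 393.19 kN·m.
φM_n = 0.90 × 393.19 = 353.87 kN·m.

φM_n ≈ 354 kN·m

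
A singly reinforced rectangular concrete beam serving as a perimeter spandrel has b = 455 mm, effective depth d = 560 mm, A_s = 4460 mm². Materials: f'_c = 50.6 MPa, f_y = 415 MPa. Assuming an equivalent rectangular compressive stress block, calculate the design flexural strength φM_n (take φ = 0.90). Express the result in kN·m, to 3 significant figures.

T = A_s f_y = 4460 × 415 = 1850900 N = 1850.9 kN.
From C = T: a = T/(0.85 f'_c b) = 1850900/(0.85 × 50.6 × 455) = 94.58 mm.
M_n = T(d − a/2) = 1850.9 kN × (560 − 47.29) mm = 948.97 kN·m.
φM_n = 0.90 × 948.97 = 854.07 kN·m.

φM_n ≈ 854 kN·m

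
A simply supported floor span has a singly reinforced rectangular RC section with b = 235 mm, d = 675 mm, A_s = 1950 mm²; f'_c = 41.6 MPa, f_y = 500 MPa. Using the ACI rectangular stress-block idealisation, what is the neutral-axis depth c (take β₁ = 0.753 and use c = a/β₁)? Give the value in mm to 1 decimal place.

c ≈ 155.8 mm

T = A_s f_y = 1950 × 500 = 975000 N = 975 kN.
Setting C = 0.85 f'_c a b equal to T: a = 975000/(0.85 × 41.6 × 235) = 117.334 mm.
With β₁ = 0.753, c = a/β₁ = 117.334/0.753 = 155.8 mm.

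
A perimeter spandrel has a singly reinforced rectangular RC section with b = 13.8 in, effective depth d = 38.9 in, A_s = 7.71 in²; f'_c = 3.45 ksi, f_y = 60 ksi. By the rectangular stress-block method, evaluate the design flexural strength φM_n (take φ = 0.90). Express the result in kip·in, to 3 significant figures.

T = A_s f_y = 7.71 × 60 = 462.6 kips.
a = T/(0.85 f'_c b) = 462.6/(0.85 × 3.45 × 13.8) = 11.431 in.
M_n = T(d − a/2) = 462.6 × (38.9 − 5.7155) = 15351.1 kip·in.
φM_n = 0.90 × 15351.1 = 13816.0 kip·in.

φM_n ≈ 13800 kip·in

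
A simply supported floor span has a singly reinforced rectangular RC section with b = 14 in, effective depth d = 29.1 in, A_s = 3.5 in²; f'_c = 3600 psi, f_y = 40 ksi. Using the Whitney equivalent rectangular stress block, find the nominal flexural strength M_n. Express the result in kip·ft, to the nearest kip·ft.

T = A_s f_y = 3.5 × 40 = 140 kips.
a = T/(0.85 f'_c b) = 140/(0.85 × 3.6 × 14) = 3.268 in.
M_n = T(d − a/2) = 140 × (29.1 − 1.634) = 3845.2 kip·in = 3845.2/12 = 320.43 kip·ft.

M_n ≈ 320 kip·ft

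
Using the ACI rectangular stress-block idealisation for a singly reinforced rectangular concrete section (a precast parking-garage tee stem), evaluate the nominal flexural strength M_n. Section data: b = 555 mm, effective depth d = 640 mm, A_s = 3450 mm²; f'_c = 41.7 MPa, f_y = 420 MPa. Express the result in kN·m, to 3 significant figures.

M_n ≈ 874 kN·m

T = A_s f_y = 3450 × 420 = 1449000 N = 1449 kN.
From C = T: a = T/(0.85 f'_c b) = 1449000/(0.85 × 41.7 × 555) = 73.66 mm.
M_n = T(d − a/2) = 1449 kN × (640 − 36.83) mm = 873.99 kN·m.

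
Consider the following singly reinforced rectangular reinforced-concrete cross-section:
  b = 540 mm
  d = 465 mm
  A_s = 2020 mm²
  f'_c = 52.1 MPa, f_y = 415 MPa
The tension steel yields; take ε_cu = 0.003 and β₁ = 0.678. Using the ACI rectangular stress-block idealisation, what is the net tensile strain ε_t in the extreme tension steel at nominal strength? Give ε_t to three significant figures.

ε_t ≈ 0.0240

a = A_s f_y/(0.85 f'_c b) = 35.05 mm.
β₁ = 0.678, so c = a/β₁ = 35.05/0.678 = 51.70 mm.
From the linear strain diagram with ε_cu = 0.003: ε_t = 0.003 (d − c)/c = 0.003 × (465 − 51.70)/51.70 = 0.0240.
Since ε_t ≥ 0.005, the section is tension-controlled.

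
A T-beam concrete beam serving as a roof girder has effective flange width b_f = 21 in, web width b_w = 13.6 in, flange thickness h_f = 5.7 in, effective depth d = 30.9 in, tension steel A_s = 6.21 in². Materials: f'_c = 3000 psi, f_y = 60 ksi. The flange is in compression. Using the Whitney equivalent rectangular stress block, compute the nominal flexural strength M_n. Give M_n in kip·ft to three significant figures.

Tension: T = A_s f_y = 6.21 × 60 = 372.6 kips.
Try a within the flange: a = T/(0.85 f'_c b_f) = 372.6/(0.85 × 3 × 21) = 6.958 in.
a = 6.958 > h_f = 5.7 in: the block extends into the web. Split into flange-overhang and web parts.
C_f = 0.85 f'_c (b_f − b_w) h_f = 0.85 × 3 × (21 − 13.6) × 5.7 = 107.6 kips.
Remaining web compression depth: a_w = (T − C_f)/(0.85 f'_c b_w) = (372.6 − 107.6)/(0.85 × 3 × 13.6) = 7.641 in.
M_n = C_f(d − h_f/2) + (T − C_f)(d − a_w/2) = 107.6 × (30.9 − 2.85) + 265 × (30.9 − 3.8205) = 3018.2 + 7176.1 = 10194.3 kip·in.
M_n = 10194.3/12 = 849.53 kip·ft.

M_n ≈ 850 kip·ft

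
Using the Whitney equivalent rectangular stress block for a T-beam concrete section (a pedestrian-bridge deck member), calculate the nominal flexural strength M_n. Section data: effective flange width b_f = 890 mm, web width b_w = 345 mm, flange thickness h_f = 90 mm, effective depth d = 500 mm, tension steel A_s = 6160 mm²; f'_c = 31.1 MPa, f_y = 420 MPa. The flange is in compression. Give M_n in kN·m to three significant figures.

M_n ≈ 1140 kN·m

Tension: T = A_s f_y = 6160 × 420 = 2587200 N.
Try a within the flange: a = T/(0.85 f'_c b_f) = 2587200/(0.85 × 31.1 × 890) = 109.97 mm.
a = 109.97 > h_f = 90 mm: the block extends into the web. Split into flange-overhang and web parts.
C_f = 0.85 f'_c (b_f − b_w) h_f = 0.85 × 31.1 × (890 − 345) × 90 = 1296637 N.
Remaining web compression depth: a_w = (T − C_f)/(0.85 f'_c b_w) = (2587200 − 1296637)/(0.85 × 31.1 × 345) = 141.51 mm.
M_n = C_f(d − h_f/2) + (T − C_f)(d − a_w/2) = 1296637 × (500 − 45) + 1290563 × (500 − 70.755) = 589.97 + 553.97 = 1143.94 × 10⁶ N·mm.
M_n = 1143.94 kN·m.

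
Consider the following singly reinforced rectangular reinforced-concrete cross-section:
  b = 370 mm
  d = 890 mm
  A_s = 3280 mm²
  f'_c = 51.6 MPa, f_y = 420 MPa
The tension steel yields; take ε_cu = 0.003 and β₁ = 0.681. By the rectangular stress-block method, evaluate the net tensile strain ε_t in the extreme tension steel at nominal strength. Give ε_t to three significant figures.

a = A_s f_y/(0.85 f'_c b) = 84.89 mm.
β₁ = 0.681, so c = a/β₁ = 84.89/0.681 = 124.65 mm.
From the linear strain diagram with ε_cu = 0.003: ε_t = 0.003 (d − c)/c = 0.003 × (890 − 124.65)/124.65 = 0.0184.
Since ε_t ≥ 0.005, the section is tension-controlled.

ε_t ≈ 0.0184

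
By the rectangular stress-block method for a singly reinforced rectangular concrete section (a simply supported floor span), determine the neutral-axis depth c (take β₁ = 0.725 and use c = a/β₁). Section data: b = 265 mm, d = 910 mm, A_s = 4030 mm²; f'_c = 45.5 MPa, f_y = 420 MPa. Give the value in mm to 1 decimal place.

c ≈ 227.8 mm

T = A_s f_y = 4030 × 420 = 1692600 N = 1692.6 kN.
Setting C = 0.85 f'_c a b equal to T: a = 1692600/(0.85 × 45.5 × 265) = 165.150 mm.
With β₁ = 0.725, c = a/β₁ = 165.150/0.725 = 227.8 mm.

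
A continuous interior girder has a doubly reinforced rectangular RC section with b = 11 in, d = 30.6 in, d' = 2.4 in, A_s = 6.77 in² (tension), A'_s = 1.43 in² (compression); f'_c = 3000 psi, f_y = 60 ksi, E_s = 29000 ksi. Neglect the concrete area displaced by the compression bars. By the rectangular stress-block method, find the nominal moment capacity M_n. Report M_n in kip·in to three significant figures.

Assume both steels yield.
a = (A_s − A'_s) f_y/(0.85 f'_c b) = (6.77 − 1.43) × 60/(0.85 × 3 × 11) = 11.422 in.
c = a/β₁ = 11.422/0.85 = 13.438 in; ε'_s = 0.003(c − d')/c = 0.0025 ≥ ε_y = 0.0021, so the compression steel yields.
M_n = (A_s − A'_s) f_y (d − a/2) + A'_s f_y (d − d') = 320.4 × (30.6 − 5.711) + 85.8 × (30.6 − 2.4) = 7974.4 + 2419.6 = 10394.0 kip·in.

M_n ≈ 10400 kip·in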